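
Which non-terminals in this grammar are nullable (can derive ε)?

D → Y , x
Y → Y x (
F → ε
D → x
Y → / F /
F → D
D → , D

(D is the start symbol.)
{ 'F' }

A non-terminal is nullable if it can derive ε (the empty string): either it has an ε-production, or it has a production whose right-hand side consists entirely of nullable non-terminals.

ε-productions: F → ε
So F is immediately nullable.
No further non-terminal can be added: every production for the remaining non-terminals contains a terminal or a non-nullable non-terminal.
Nullable = { 'F' }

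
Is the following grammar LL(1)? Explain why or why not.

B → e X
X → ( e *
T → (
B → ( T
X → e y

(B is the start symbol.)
For B:
  PREDICT(B → e X) = { 'e' }
  PREDICT(B → '(' T) = { '(' }
For X:
  PREDICT(X → '(' e '*') = { '(' }
  PREDICT(X → e y) = { 'e' }
T has a single production, so nothing to check there.

All predict sets are disjoint. The grammar IS LL(1).

Answer: Yes, the grammar is LL(1).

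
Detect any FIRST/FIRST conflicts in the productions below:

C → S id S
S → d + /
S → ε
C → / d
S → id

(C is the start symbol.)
No FIRST/FIRST conflicts.

A FIRST/FIRST conflict occurs when two productions N → α and N → β for the same non-terminal have FIRST(α) ∩ FIRST(β) ≠ ∅ (with ε ∈ FIRST of a nullable right-hand side, so two nullable alternatives also conflict).

FIRST sets of the non-terminals at (or reachable through a nullable prefix from) the front of some alternative:
  FIRST(S) = { 'd', 'id', ε }

Productions for C:
  C → S id S: FIRST = { 'd', 'id' }
  C → / d: FIRST = { '/' }
Productions for S:
  S → d + /: FIRST = { 'd' }
  S → ε: FIRST = { ε }
  S → id: FIRST = { 'id' }

All alternatives of each non-terminal have pairwise disjoint FIRST sets.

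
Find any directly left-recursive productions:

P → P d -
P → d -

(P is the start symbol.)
Direct left recursion occurs when N → N α for some non-terminal N (the right-hand side begins with the left-hand side itself).

P → P d -: LEFT RECURSIVE (starts with P)
P → d -: starts with d

The grammar has direct left recursion on: P.

Answer: Yes, P is left-recursive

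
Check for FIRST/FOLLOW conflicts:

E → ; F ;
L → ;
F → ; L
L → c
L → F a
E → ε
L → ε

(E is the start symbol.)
Yes. L → ';' with FOLLOW(L) on { ';' }; L → F a with FOLLOW(L) on { ';' }

Nullable non-terminals: E, L.
FIRST sets used below: FIRST(F) = { ';' }

E: nullable alternative(s) E → ε; FOLLOW(E) = { $ }
  E → ; F ;: FIRST \ {ε} = { ';' } — disjoint from FOLLOW(E)
  E → ε: FIRST \ {ε} = { } — this is the only nullable alternative, skip

L: nullable alternative(s) L → ε; FOLLOW(L) = { ';', 'a' }
  L → ;: FIRST \ {ε} = { ';' } — overlaps FOLLOW(L) on { ';' }: CONFLICT
  L → c: FIRST \ {ε} = { 'c' } — disjoint from FOLLOW(L)
  L → F a: FIRST \ {ε} = { ';' } — overlaps FOLLOW(L) on { ';' }: CONFLICT
  L → ε: FIRST \ {ε} = { } — this is the only nullable alternative, skip

F has no nullable alternative, so no FIRST/FOLLOW check is needed there.

So the grammar has 2 FIRST/FOLLOW conflicts (marked CONFLICT above).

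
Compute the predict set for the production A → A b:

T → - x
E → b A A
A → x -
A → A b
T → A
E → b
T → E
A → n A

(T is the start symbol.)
{ 'n', 'x' }

PREDICT(A → A b) = (FIRST(RHS) \ {ε}) ∪ (FOLLOW(A) if ε ∈ FIRST(RHS), i.e. RHS ⇒* ε)
FIRST(A) = { 'n', 'x' }
FIRST(A b) = { 'n', 'x' }
ε ∉ FIRST(A b), so FOLLOW(A) is not added.
PREDICT(A → A b) = { 'n', 'x' }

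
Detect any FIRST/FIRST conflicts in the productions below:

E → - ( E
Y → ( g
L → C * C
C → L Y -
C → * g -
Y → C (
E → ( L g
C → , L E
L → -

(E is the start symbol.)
Yes. L → C '*' C / L → '-' on { '-' }; C → L Y '-' / C → '*' g '-' on { '*' }; C → L Y '-' / C → ',' L E on { ',' }

A FIRST/FIRST conflict occurs when two productions N → α and N → β for the same non-terminal have FIRST(α) ∩ FIRST(β) ≠ ∅ (with ε ∈ FIRST of a nullable right-hand side, so two nullable alternatives also conflict).

FIRST sets of the non-terminals at (or reachable through a nullable prefix from) the front of some alternative:
  FIRST(C) = { '*', ',', '-' }
  FIRST(L) = { '*', ',', '-' }

Productions for E:
  E → - ( E: FIRST = { '-' }
  E → ( L g: FIRST = { '(' }
Productions for Y:
  Y → ( g: FIRST = { '(' }
  Y → C (: FIRST = { '*', ',', '-' }
Productions for L:
  L → C * C: FIRST = { '*', ',', '-' }
  L → -: FIRST = { '-' }
Productions for C:
  C → L Y -: FIRST = { '*', ',', '-' }
  C → * g -: FIRST = { '*' }
  C → , L E: FIRST = { ',' }

Conflict for L: L → C * C and L → -
  Overlap: { '-' }
Conflict for C: C → L Y - and C → * g -
  Overlap: { '*' }
Conflict for C: C → L Y - and C → , L E
  Overlap: { ',' }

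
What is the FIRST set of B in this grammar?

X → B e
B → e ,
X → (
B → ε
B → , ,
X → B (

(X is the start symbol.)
{ ',', 'e', ε }

To compute FIRST(B), examine every production with B on the left-hand side, reading each right-hand side left to right until a non-nullable symbol is reached.

From B → e ,:
  - e is a terminal: add 'e' and stop
From B → ε:
  - ε-production, so ε ∈ FIRST(B)
From B → , ,:
  - ',' is a terminal: add ',' and stop

Collecting: FIRST(B) = { ',', 'e', ε }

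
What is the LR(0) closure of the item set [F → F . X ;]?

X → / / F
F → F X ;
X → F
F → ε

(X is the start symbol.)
To compute CLOSURE, for each item [A → α.Bβ] where B is a non-terminal, add [B → .γ] for all productions B → γ; repeat for the newly added items until nothing changes.

Start with: [F → F . X ;]
  [F → F . X ;] has the dot before X: add [X → . / / F], [X → . F]
  [X → . F] has the dot before F: add [F → . F X ;], [F → .]
No further items can be added.

CLOSURE = { [F → . F X ;], [F → .], [F → F . X ;], [X → . / / F], [X → . F] }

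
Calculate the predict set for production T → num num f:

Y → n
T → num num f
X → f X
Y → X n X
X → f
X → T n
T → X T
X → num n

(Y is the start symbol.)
PREDICT(T → num num f) = (FIRST(RHS) \ {ε}) ∪ (FOLLOW(T) if ε ∈ FIRST(RHS), i.e. RHS ⇒* ε)
FIRST(num num f) = { 'num' }
ε ∉ FIRST(num num f), so FOLLOW(T) is not added.
PREDICT(T → num num f) = { 'num' }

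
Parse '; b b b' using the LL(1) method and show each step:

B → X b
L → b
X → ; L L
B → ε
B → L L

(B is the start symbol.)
LL(1) parsing maintains a stack (initially the start symbol over $) and the input. At each step: if the stack top is a terminal, match it against the current input token; if it is a non-terminal N, replace it with the RHS of M[N, lookahead] (the unique production whose predict set contains the lookahead).

Stack is shown with the top on the left.

Stack      Input      Action
----------------------------
B $        ; b b b $  output B → X b
X b $      ; b b b $  output X → ; L L
; L L b $  ; b b b $  match ';'
L L b $    b b b $    output L → b
b L b $    b b b $    match 'b'
L b $      b b $      output L → b
b b $      b b $      match 'b'
b $        b $        match 'b'
$          $          accept

The string is accepted.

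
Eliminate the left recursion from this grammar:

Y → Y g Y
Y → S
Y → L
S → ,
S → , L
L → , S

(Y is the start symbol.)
Y → S Y'
Y → L Y'
Y' → g Y Y'
Y' → ε
S → ,
S → , L
L → , S

Y is directly left-recursive. The standard transformation for
  A → A α₁ | ... | A α_m | β₁ | ... | β_n
is
  A  → β₁ A' | ... | β_n A'
  A' → α₁ A' | ... | α_m A' | ε

Y → S becomes Y → S Y'
Y → L becomes Y → L Y'
Y → Y g Y becomes Y' → g Y Y'
Add Y' → ε

Productions for other non-terminals are unchanged:
  S → ,
  S → , L
  L → , S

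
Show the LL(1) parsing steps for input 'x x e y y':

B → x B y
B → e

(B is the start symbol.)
Stack is shown with the top on the left.

Stack      Input        Action
------------------------------
B $        x x e y y $  output B → x B y
x B y $    x x e y y $  match 'x'
B y $      x e y y $    output B → x B y
x B y y $  x e y y $    match 'x'
B y y $    e y y $      output B → e
e y y $    e y y $      match 'e'
y y $      y y $        match 'y'
y $        y $          match 'y'
$          $            accept

The string is accepted.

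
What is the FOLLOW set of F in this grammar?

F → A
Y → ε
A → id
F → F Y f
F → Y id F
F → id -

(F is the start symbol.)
F is the start symbol, so $ ∈ FOLLOW(F).
In F → F Y f: F is followed by Y f, add FIRST(Y f) \ {ε} = { 'f' }
In F → Y id F: F is at the end; this adds FOLLOW(F) to itself — nothing new

Taking the union: FOLLOW(F) = { $, 'f' }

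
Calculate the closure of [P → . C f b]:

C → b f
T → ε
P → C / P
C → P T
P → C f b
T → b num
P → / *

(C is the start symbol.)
{ [C → . P T], [C → . b f], [P → . / *], [P → . C / P], [P → . C f b] }

To compute CLOSURE, for each item [A → α.Bβ] where B is a non-terminal, add [B → .γ] for all productions B → γ; repeat for the newly added items until nothing changes.

Start with: [P → . C f b]
  [P → . C f b] has the dot before C: add [C → . b f], [C → . P T]
  [C → . P T] has the dot before P: add [P → . C / P], [P → . / *]
No further items can be added.

CLOSURE = { [C → . P T], [C → . b f], [P → . / *], [P → . C / P], [P → . C f b] }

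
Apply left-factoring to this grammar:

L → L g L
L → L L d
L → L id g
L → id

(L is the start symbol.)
Left-factoring transforms A → αβ₁ | αβ₂ into A → αA' and A' → β₁ | β₂
(α is the longest common prefix among the alternatives). Repeat until
no nonterminal has two alternatives with a common prefix.

Round 1: L has alternatives sharing prefix 'L'. Introduce L': L → L L'
  Add: L' → g L
  Add: L' → L d
  Add: L' → id g

No remaining common prefixes — done.

Resulting grammar:
L → L L'
L' → g L
L' → L d
L' → id g
L → id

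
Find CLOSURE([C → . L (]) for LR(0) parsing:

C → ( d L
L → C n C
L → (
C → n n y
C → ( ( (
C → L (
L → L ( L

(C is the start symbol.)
To compute CLOSURE, for each item [A → α.Bβ] where B is a non-terminal, add [B → .γ] for all productions B → γ; repeat for the newly added items until nothing changes.

Start with: [C → . L (]
  [C → . L (] has the dot before L: add [L → . C n C], [L → . (], [L → . L ( L]
  [L → . C n C] has the dot before C: add [C → . ( d L], [C → . n n y], [C → . ( ( (]
No further items can be added.

CLOSURE = { [C → . ( ( (], [C → . ( d L], [C → . L (], [C → . n n y], [L → . (], [L → . C n C], [L → . L ( L] }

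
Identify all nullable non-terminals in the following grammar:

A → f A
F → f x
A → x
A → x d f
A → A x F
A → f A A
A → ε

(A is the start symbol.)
ε-productions: A → ε
So A is immediately nullable.
No further non-terminal can be added: every production for the remaining non-terminals contains a terminal or a non-nullable non-terminal.
Nullable = { 'A' }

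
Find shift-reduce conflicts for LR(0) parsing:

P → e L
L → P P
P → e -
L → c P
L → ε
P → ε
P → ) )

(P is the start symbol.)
Yes — I0: [P → .] vs [P → . ) )]; I3: [L → .] vs [L → . c P]; I6: [P → .] vs [P → . ) )]; I7: [P → .] vs [P → . ) )]

Augment with P' → P and build the canonical LR(0) collection (I0 = CLOSURE({[P' → . P]}), then GOTO on every symbol after a dot until no new states appear). It has 11 states:
  I0: { [P → . ) )], [P → . e -], [P → . e L], [P → .], [P' → . P] }  — shift, reduce
  I1: { [P → ) . )] }  — shift
  I2: { [P' → P .] }  — accept
  I3: { [L → . P P], [L → . c P], [L → .], [P → . ) )], [P → . e -], [P → . e L], [P → .], [P → e . -], [P → e . L] }  — shift, 2 reduces
  I4: { [P → e - .] }  — reduce
  I5: { [P → e L .] }  — reduce
  I6: { [L → P . P], [P → . ) )], [P → . e -], [P → . e L], [P → .] }  — shift, reduce
  I7: { [L → c . P], [P → . ) )], [P → . e -], [P → . e L], [P → .] }  — shift, reduce
  I8: { [L → c P .] }  — reduce
  I9: { [L → P P .] }  — reduce
  I10: { [P → ) ) .] }  — reduce

I0 contains reduce item [P → .] and shift items [P → . ) )], [P → . e -], [P → . e L] — shift-reduce conflict.
I3 contains reduce items [L → .], [P → .] and shift items [L → . c P], [P → . ) )], [P → . e -], [P → e . -], [P → . e L] — shift-reduce conflict.
I6 contains reduce item [P → .] and shift items [P → . ) )], [P → . e -], [P → . e L] — shift-reduce conflict.
I7 contains reduce item [P → .] and shift items [P → . ) )], [P → . e -], [P → . e L] — shift-reduce conflict.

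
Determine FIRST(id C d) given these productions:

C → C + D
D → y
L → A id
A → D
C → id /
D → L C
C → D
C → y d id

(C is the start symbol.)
To compute FIRST(id C d), process the symbols left to right:
Symbol id is a terminal. Add 'id' and stop.
FIRST(id C d) = { 'id' }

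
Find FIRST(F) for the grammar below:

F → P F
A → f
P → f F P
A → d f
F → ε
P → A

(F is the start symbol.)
To compute FIRST(F), examine every production with F on the left-hand side, reading each right-hand side left to right until a non-nullable symbol is reached.

FIRST sets of the other non-terminals involved (by the same procedure, iterated to a fixed point):
  FIRST(P) = { 'd', 'f' }

From F → P F:
  - P is a non-terminal: add FIRST(P) \ {ε} = { 'd', 'f' }
    P is not nullable, so stop
From F → ε:
  - ε-production, so ε ∈ FIRST(F)

Collecting: FIRST(F) = { 'd', 'f', ε }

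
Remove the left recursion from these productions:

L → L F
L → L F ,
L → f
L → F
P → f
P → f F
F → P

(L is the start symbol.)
L → f L'
L → F L'
L' → F L'
L' → F , L'
L' → ε
P → f
P → f F
F → P

L is directly left-recursive. The standard transformation for
  A → A α₁ | ... | A α_m | β₁ | ... | β_n
is
  A  → β₁ A' | ... | β_n A'
  A' → α₁ A' | ... | α_m A' | ε

L → f becomes L → f L'
L → F becomes L → F L'
L → L F becomes L' → F L'
L → L F , becomes L' → F , L'
Add L' → ε

Productions for other non-terminals are unchanged:
  P → f
  P → f F
  F → P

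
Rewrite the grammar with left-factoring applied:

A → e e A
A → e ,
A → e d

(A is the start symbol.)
Left-factoring transforms A → αβ₁ | αβ₂ into A → αA' and A' → β₁ | β₂
(α is the longest common prefix among the alternatives). Repeat until
no nonterminal has two alternatives with a common prefix.

Round 1: A has alternatives sharing prefix 'e'. Introduce A': A → e A'
  Add: A' → e A
  Add: A' → ,
  Add: A' → d

No remaining common prefixes — done.

Resulting grammar:
A → e A'
A' → e A
A' → ,
A' → d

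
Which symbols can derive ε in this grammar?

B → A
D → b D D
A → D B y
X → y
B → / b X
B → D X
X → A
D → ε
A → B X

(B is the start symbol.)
{ 'D' }

ε-productions: D → ε
So D is immediately nullable.
No further non-terminal can be added: every production for the remaining non-terminals contains a terminal or a non-nullable non-terminal.
Nullable = { 'D' }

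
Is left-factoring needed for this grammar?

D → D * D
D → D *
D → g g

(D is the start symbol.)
Left-factoring is needed when two productions for the same non-terminal
share a common prefix on the right-hand side.

Productions for D:
  D → D * D
  D → D *
  D → g g

Found common prefix 'D *' in productions for D

Answer: Yes, D has productions with common prefix 'D *'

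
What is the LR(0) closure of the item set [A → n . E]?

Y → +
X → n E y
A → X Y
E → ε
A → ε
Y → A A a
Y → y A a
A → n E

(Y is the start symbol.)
{ [A → n . E], [E → .] }

To compute CLOSURE, for each item [A → α.Bβ] where B is a non-terminal, add [B → .γ] for all productions B → γ; repeat for the newly added items until nothing changes.

Start with: [A → n . E]
  [A → n . E] has the dot before E: add [E → .]
No further items can be added.

CLOSURE = { [A → n . E], [E → .] }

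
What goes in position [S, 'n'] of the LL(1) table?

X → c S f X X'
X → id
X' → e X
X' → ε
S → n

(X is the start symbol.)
S → n

To find M[S, 'n'], we find productions for S where 'n' is in the predict set (PREDICT(N → α) = (FIRST(α) \ {ε}) ∪ (FOLLOW(N) if α ⇒* ε)).

S → n: PREDICT = { 'n' }
  'n' is in predict set, so this production goes in M[S, 'n']

M[S, 'n'] = S → n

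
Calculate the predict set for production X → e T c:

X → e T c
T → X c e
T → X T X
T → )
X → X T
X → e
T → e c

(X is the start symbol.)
PREDICT(X → e T c) = (FIRST(RHS) \ {ε}) ∪ (FOLLOW(X) if ε ∈ FIRST(RHS), i.e. RHS ⇒* ε)
FIRST(e T c) = { 'e' }
ε ∉ FIRST(e T c), so FOLLOW(X) is not added.
PREDICT(X → e T c) = { 'e' }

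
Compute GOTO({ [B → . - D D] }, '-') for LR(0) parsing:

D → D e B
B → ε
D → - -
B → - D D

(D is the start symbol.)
{ [B → - . D D], [D → . - -], [D → . D e B] }

GOTO(I, '-') = CLOSURE({ [A → αX.β] : [A → α.Xβ] ∈ I, X = '-' })

Items with dot before '-', with the dot advanced:
  [B → . - D D] → [B → - . D D]
Closure of the advanced items:
  [B → - . D D] has the dot before D: add [D → . D e B], [D → . - -]

GOTO = { [B → - . D D], [D → . - -], [D → . D e B] }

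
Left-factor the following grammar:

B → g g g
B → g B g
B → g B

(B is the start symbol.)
B → g B'
B' → g g
B' → B B''
B'' → g
B'' → ε

Left-factoring transforms A → αβ₁ | αβ₂ into A → αA' and A' → β₁ | β₂
(α is the longest common prefix among the alternatives). Repeat until
no nonterminal has two alternatives with a common prefix.

Round 1: B has alternatives sharing prefix 'g'. Introduce B': B → g B'
  Add: B' → g g
  Add: B' → B g
  Add: B' → B

Round 2: B' has alternatives sharing prefix 'B'. Introduce B'': B' → B B''
  Add: B'' → g
  Add: B'' → ε

No remaining common prefixes — done.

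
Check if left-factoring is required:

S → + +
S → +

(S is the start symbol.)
Left-factoring is needed when two productions for the same non-terminal
share a common prefix on the right-hand side.

Productions for S:
  S → + +
  S → +

Found common prefix '+' in productions for S

Answer: Yes, S has productions with common prefix '+'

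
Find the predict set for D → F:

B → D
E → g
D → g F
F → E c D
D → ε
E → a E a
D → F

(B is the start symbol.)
PREDICT(D → F) = (FIRST(RHS) \ {ε}) ∪ (FOLLOW(D) if ε ∈ FIRST(RHS), i.e. RHS ⇒* ε)
FIRST(F) = { 'a', 'g' }
FIRST(F) = { 'a', 'g' }
ε ∉ FIRST(F), so FOLLOW(D) is not added.
PREDICT(D → F) = { 'a', 'g' }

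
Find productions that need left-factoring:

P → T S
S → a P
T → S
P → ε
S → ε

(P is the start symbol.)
No, left-factoring is not needed

Left-factoring is needed when two productions for the same non-terminal
share a common prefix on the right-hand side.

Productions for P:
  P → T S
  P → ε
Productions for S:
  S → a P
  S → ε

No common prefixes found.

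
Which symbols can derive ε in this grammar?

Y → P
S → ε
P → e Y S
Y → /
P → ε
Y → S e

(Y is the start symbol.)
{ 'P', 'S', 'Y' }

ε-productions: S → ε, P → ε
So S, P are immediately nullable.
Y → P: every symbol on the right is nullable, so Y is nullable too.
Every non-terminal is now nullable.
Nullable = { 'P', 'S', 'Y' }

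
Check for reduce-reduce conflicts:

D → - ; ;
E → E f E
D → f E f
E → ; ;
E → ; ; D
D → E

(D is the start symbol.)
Augment with D' → D and build the canonical LR(0) collection (I0 = CLOSURE({[D' → . D]}), then GOTO on every symbol after a dot until no new states appear). It has 14 states:
  I0: { [D → . - ; ;], [D → . E], [D → . f E f], [D' → . D], [E → . ; ; D], [E → . ; ;], [E → . E f E] }  — shift
  I1: { [D → - . ; ;] }  — shift
  I2: { [E → ; . ; D], [E → ; . ;] }  — shift
  I3: { [D' → D .] }  — accept
  I4: { [D → E .], [E → E . f E] }  — shift, reduce
  I5: { [D → f . E f], [E → . ; ; D], [E → . ; ;], [E → . E f E] }  — shift
  I6: { [D → f E . f], [E → E . f E] }  — shift
  I7: { [D → f E f .], [E → . ; ; D], [E → . ; ;], [E → . E f E], [E → E f . E] }  — shift, reduce
  I8: { [E → E . f E], [E → E f E .] }  — shift, reduce
  I9: { [E → . ; ; D], [E → . ; ;], [E → . E f E], [E → E f . E] }  — shift
  I10: { [D → . - ; ;], [D → . E], [D → . f E f], [E → . ; ; D], [E → . ; ;], [E → . E f E], [E → ; ; . D], [E → ; ; .] }  — shift, reduce
  I11: { [E → ; ; D .] }  — reduce
  I12: { [D → - ; . ;] }  — shift
  I13: { [D → - ; ; .] }  — reduce

No state contains more than one complete item.

Answer: No reduce-reduce conflicts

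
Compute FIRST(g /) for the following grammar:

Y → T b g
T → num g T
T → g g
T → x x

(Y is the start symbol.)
To compute FIRST(g /), process the symbols left to right:
Symbol g is a terminal. Add 'g' and stop.
FIRST(g /) = { 'g' }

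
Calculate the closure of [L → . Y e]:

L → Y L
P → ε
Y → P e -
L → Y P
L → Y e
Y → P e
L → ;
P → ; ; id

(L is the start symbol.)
{ [L → . Y e], [P → . ; ; id], [P → .], [Y → . P e -], [Y → . P e] }

To compute CLOSURE, for each item [A → α.Bβ] where B is a non-terminal, add [B → .γ] for all productions B → γ; repeat for the newly added items until nothing changes.

Start with: [L → . Y e]
  [L → . Y e] has the dot before Y: add [Y → . P e -], [Y → . P e]
  [Y → . P e -] has the dot before P: add [P → .], [P → . ; ; id]
No further items can be added.

CLOSURE = { [L → . Y e], [P → . ; ; id], [P → .], [Y → . P e -], [Y → . P e] }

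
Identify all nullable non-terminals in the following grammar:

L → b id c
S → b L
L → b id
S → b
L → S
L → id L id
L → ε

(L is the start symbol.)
{ 'L' }

A non-terminal is nullable if it can derive ε (the empty string): either it has an ε-production, or it has a production whose right-hand side consists entirely of nullable non-terminals.

ε-productions: L → ε
So L is immediately nullable.
No further non-terminal can be added: every production for the remaining non-terminals contains a terminal or a non-nullable non-terminal.
Nullable = { 'L' }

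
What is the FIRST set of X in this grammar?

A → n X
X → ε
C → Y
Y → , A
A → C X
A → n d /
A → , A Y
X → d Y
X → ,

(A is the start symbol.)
{ ',', 'd', ε }

From X → ε:
  - ε-production, so ε ∈ FIRST(X)
From X → d Y:
  - d is a terminal: add 'd' and stop
From X → ,:
  - ',' is a terminal: add ',' and stop

Collecting: FIRST(X) = { ',', 'd', ε }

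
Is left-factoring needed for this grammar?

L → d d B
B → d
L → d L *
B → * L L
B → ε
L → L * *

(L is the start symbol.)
Yes, L has productions with common prefix 'd'

Left-factoring is needed when two productions for the same non-terminal
share a common prefix on the right-hand side.

Productions for L:
  L → d d B
  L → d L *
  L → L * *
Productions for B:
  B → d
  B → * L L
  B → ε

Found common prefix 'd' in productions for L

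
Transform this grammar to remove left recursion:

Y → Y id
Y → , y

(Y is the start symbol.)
Y → , y Y'
Y' → id Y'
Y' → ε

Y is directly left-recursive. The standard transformation for
  A → A α₁ | ... | A α_m | β₁ | ... | β_n
is
  A  → β₁ A' | ... | β_n A'
  A' → α₁ A' | ... | α_m A' | ε

Y → , y becomes Y → , y Y'
Y → Y id becomes Y' → id Y'
Add Y' → ε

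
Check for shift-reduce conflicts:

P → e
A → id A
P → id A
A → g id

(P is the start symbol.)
A shift-reduce conflict occurs when an LR(0) state has both:
  - a complete (reduce) item [A → α .] (dot at the end), and
  - a shift item [B → β . c γ] (dot before a terminal).

Augment with P' → P and build the canonical LR(0) collection (I0 = CLOSURE({[P' → . P]}), then GOTO on every symbol after a dot until no new states appear). It has 9 states:
  I0: { [P → . e], [P → . id A], [P' → . P] }  — shift
  I1: { [P' → P .] }  — accept
  I2: { [P → e .] }  — reduce
  I3: { [A → . g id], [A → . id A], [P → id . A] }  — shift
  I4: { [P → id A .] }  — reduce
  I5: { [A → g . id] }  — shift
  I6: { [A → . g id], [A → . id A], [A → id . A] }  — shift
  I7: { [A → id A .] }  — reduce
  I8: { [A → g id .] }  — reduce

No state contains both a complete item and a shift item.

Answer: No shift-reduce conflicts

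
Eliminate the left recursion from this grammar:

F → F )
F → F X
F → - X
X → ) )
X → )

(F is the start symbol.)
F → - X F'
F' → ) F'
F' → X F'
F' → ε
X → ) )
X → )

F is directly left-recursive. The standard transformation for
  A → A α₁ | ... | A α_m | β₁ | ... | β_n
is
  A  → β₁ A' | ... | β_n A'
  A' → α₁ A' | ... | α_m A' | ε

F → - X becomes F → - X F'
F → F ) becomes F' → ) F'
F → F X becomes F' → X F'
Add F' → ε

Productions for other non-terminals are unchanged:
  X → ) )
  X → )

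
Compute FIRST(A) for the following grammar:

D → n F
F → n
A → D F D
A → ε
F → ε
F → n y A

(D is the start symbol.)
{ 'n', ε }

To compute FIRST(A), examine every production with A on the left-hand side, reading each right-hand side left to right until a non-nullable symbol is reached.

FIRST sets of the other non-terminals involved (by the same procedure, iterated to a fixed point):
  FIRST(D) = { 'n' }

From A → D F D:
  - D is a non-terminal: add FIRST(D) \ {ε} = { 'n' }
    D is not nullable, so stop
From A → ε:
  - ε-production, so ε ∈ FIRST(A)

Collecting: FIRST(A) = { 'n', ε }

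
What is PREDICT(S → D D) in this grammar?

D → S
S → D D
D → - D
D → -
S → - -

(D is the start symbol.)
PREDICT(S → D D) = (FIRST(RHS) \ {ε}) ∪ (FOLLOW(S) if ε ∈ FIRST(RHS), i.e. RHS ⇒* ε)
FIRST(D) = { '-' }
FIRST(D D) = { '-' }
ε ∉ FIRST(D D), so FOLLOW(S) is not added.
PREDICT(S → D D) = { '-' }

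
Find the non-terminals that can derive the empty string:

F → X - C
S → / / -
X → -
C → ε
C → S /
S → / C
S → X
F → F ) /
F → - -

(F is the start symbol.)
{ 'C' }

A non-terminal is nullable if it can derive ε (the empty string): either it has an ε-production, or it has a production whose right-hand side consists entirely of nullable non-terminals.

ε-productions: C → ε
So C is immediately nullable.
No further non-terminal can be added: every production for the remaining non-terminals contains a terminal or a non-nullable non-terminal.
Nullable = { 'C' }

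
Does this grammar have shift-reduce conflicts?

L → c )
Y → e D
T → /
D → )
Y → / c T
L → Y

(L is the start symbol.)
No shift-reduce conflicts

A shift-reduce conflict occurs when an LR(0) state has both:
  - a complete (reduce) item [A → α .] (dot at the end), and
  - a shift item [B → β . c γ] (dot before a terminal).

Augment with L' → L and build the canonical LR(0) collection (I0 = CLOSURE({[L' → . L]}), then GOTO on every symbol after a dot until no new states appear). It has 12 states:
  I0: { [L → . Y], [L → . c )], [L' → . L], [Y → . / c T], [Y → . e D] }  — shift
  I1: { [Y → / . c T] }  — shift
  I2: { [L' → L .] }  — accept
  I3: { [L → Y .] }  — reduce
  I4: { [L → c . )] }  — shift
  I5: { [D → . )], [Y → e . D] }  — shift
  I6: { [D → ) .] }  — reduce
  I7: { [Y → e D .] }  — reduce
  I8: { [L → c ) .] }  — reduce
  I9: { [T → . /], [Y → / c . T] }  — shift
  I10: { [T → / .] }  — reduce
  I11: { [Y → / c T .] }  — reduce

No state contains both a complete item and a shift item.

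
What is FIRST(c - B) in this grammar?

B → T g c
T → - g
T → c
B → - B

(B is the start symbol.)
To compute FIRST(c - B), process the symbols left to right:
Symbol c is a terminal. Add 'c' and stop.
FIRST(c - B) = { 'c' }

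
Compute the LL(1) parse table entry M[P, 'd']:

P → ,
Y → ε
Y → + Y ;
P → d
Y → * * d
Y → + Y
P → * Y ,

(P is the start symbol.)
To find M[P, 'd'], we find productions for P where 'd' is in the predict set (PREDICT(N → α) = (FIRST(α) \ {ε}) ∪ (FOLLOW(N) if α ⇒* ε)).

P → ,: PREDICT = { ',' }
P → d: PREDICT = { 'd' }
  'd' is in predict set, so this production goes in M[P, 'd']
P → * Y ,: PREDICT = { '*' }

M[P, 'd'] = P → d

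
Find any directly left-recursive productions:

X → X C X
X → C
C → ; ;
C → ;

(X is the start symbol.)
Yes, X is left-recursive

Direct left recursion occurs when N → N α for some non-terminal N (the right-hand side begins with the left-hand side itself).

X → X C X: LEFT RECURSIVE (starts with X)
X → C: starts with C
C → ; ;: starts with ';'
C → ;: starts with ';'

The grammar has direct left recursion on: X.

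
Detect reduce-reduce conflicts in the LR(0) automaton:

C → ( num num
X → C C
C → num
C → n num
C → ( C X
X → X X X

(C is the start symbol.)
A reduce-reduce conflict occurs when an LR(0) state has two complete items [A → α .] and [B → β .] — both call for a reduction, and with no lookahead the parser cannot choose between them.

Augment with C' → C and build the canonical LR(0) collection (I0 = CLOSURE({[C' → . C]}), then GOTO on every symbol after a dot until no new states appear). It has 14 states:
  I0: { [C → . ( C X], [C → . ( num num], [C → . n num], [C → . num], [C' → . C] }  — shift
  I1: { [C → ( . C X], [C → ( . num num], [C → . ( C X], [C → . ( num num], [C → . n num], [C → . num] }  — shift
  I2: { [C' → C .] }  — accept
  I3: { [C → n . num] }  — shift
  I4: { [C → num .] }  — reduce
  I5: { [C → n num .] }  — reduce
  I6: { [C → ( C . X], [C → . ( C X], [C → . ( num num], [C → . n num], [C → . num], [X → . C C], [X → . X X X] }  — shift
  I7: { [C → ( num . num], [C → num .] }  — shift, reduce
  I8: { [C → ( num num .] }  — reduce
  I9: { [C → . ( C X], [C → . ( num num], [C → . n num], [C → . num], [X → C . C] }  — shift
  I10: { [C → ( C X .], [C → . ( C X], [C → . ( num num], [C → . n num], [C → . num], [X → . C C], [X → . X X X], [X → X . X X] }  — shift, reduce
  I11: { [C → . ( C X], [C → . ( num num], [C → . n num], [C → . num], [X → . C C], [X → . X X X], [X → X . X X], [X → X X . X] }  — shift
  I12: { [C → . ( C X], [C → . ( num num], [C → . n num], [C → . num], [X → . C C], [X → . X X X], [X → X . X X], [X → X X . X], [X → X X X .] }  — shift, reduce
  I13: { [X → C C .] }  — reduce

No state contains more than one complete item.

Answer: No reduce-reduce conflicts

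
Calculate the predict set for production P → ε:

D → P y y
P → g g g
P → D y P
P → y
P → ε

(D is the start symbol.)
PREDICT(P → ε) = (FIRST(RHS) \ {ε}) ∪ (FOLLOW(P) if ε ∈ FIRST(RHS), i.e. RHS ⇒* ε)
The right-hand side is ε (FIRST(ε) = { ε }), so the predict set is FOLLOW(P) = { 'y' }
PREDICT(P → ε) = { 'y' }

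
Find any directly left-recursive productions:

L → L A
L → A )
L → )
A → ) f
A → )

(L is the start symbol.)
L → L A: LEFT RECURSIVE (starts with L)
L → A ): starts with A
L → ): starts with ')'
A → ) f: starts with ')'
A → ): starts with ')'

The grammar has direct left recursion on: L.

Answer: Yes, L is left-recursive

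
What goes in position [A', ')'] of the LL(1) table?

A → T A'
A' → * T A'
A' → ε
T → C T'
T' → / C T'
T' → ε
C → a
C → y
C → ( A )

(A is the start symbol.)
A' → ε

To find M[A', ')'], we find productions for A' where ')' is in the predict set (PREDICT(N → α) = (FIRST(α) \ {ε}) ∪ (FOLLOW(N) if α ⇒* ε)).

Relevant sets:
  FOLLOW(A') = { $, ')' }

A' → * T A': PREDICT = { '*' }
A' → ε: PREDICT = { $, ')' }
  ')' is in predict set, so this production goes in M[A', ')']

M[A', ')'] = A' → ε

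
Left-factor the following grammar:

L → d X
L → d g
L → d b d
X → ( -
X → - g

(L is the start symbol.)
Left-factoring transforms A → αβ₁ | αβ₂ into A → αA' and A' → β₁ | β₂
(α is the longest common prefix among the alternatives). Repeat until
no nonterminal has two alternatives with a common prefix.

Round 1: L has alternatives sharing prefix 'd'. Introduce L': L → d L'
  Add: L' → X
  Add: L' → g
  Add: L' → b d

No remaining common prefixes — done.

Resulting grammar:
L → d L'
L' → X
L' → g
L' → b d
X → ( -
X → - g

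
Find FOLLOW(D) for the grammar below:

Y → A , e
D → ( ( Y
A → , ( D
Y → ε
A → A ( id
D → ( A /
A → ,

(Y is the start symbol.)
{ '(', ',', '/' }

In A → , ( D: D is at the end, add FOLLOW(A)

The FOLLOW sets referred to above (computed the same way, to a fixed point):
  FOLLOW(A) = { '(', ',', '/' }

Taking the union: FOLLOW(D) = { '(', ',', '/' }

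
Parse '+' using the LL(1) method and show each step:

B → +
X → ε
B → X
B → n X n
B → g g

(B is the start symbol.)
LL(1) parsing maintains a stack (initially the start symbol over $) and the input. At each step: if the stack top is a terminal, match it against the current input token; if it is a non-terminal N, replace it with the RHS of M[N, lookahead] (the unique production whose predict set contains the lookahead).

Stack is shown with the top on the left.

Stack  Input  Action
--------------------
B $    + $    output B → +
+ $    + $    match '+'
$      $      accept

The string is accepted.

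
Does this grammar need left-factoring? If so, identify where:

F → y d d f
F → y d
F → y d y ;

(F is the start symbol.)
Left-factoring is needed when two productions for the same non-terminal
share a common prefix on the right-hand side.

Productions for F:
  F → y d d f
  F → y d
  F → y d y ;

Found common prefix 'y d' in productions for F

Answer: Yes, F has productions with common prefix 'y d'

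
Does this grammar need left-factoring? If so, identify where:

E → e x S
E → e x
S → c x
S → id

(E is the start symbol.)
Yes, E has productions with common prefix 'e x'

Left-factoring is needed when two productions for the same non-terminal
share a common prefix on the right-hand side.

Productions for E:
  E → e x S
  E → e x
Productions for S:
  S → c x
  S → id

Found common prefix 'e x' in productions for E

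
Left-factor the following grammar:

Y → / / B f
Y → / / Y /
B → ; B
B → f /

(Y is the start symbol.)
Left-factoring transforms A → αβ₁ | αβ₂ into A → αA' and A' → β₁ | β₂
(α is the longest common prefix among the alternatives). Repeat until
no nonterminal has two alternatives with a common prefix.

Round 1: Y has alternatives sharing prefix '/ /'. Introduce Y': Y → / / Y'
  Add: Y' → B f
  Add: Y' → Y /

No remaining common prefixes — done.

Resulting grammar:
Y → / / Y'
Y' → B f
Y' → Y /
B → ; B
B → f /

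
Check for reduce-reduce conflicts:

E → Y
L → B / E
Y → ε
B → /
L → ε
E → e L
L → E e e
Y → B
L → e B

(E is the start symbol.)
Yes — I5: [L → .] vs [Y → .]; I9: [L → .] vs [Y → .]; I10: [L → e B .] vs [Y → B .]

A reduce-reduce conflict occurs when an LR(0) state has two complete items [A → α .] and [B → β .] — both call for a reduction, and with no lookahead the parser cannot choose between them.

Augment with E' → E and build the canonical LR(0) collection (I0 = CLOSURE({[E' → . E]}), then GOTO on every symbol after a dot until no new states appear). It has 15 states:
  I0: { [B → . /], [E → . Y], [E → . e L], [E' → . E], [Y → . B], [Y → .] }  — shift, reduce
  I1: { [B → / .] }  — reduce
  I2: { [Y → B .] }  — reduce
  I3: { [E' → E .] }  — accept
  I4: { [E → Y .] }  — reduce
  I5: { [B → . /], [E → . Y], [E → . e L], [E → e . L], [L → . B / E], [L → . E e e], [L → . e B], [L → .], [Y → . B], [Y → .] }  — shift, 2 reduces
  I6: { [L → B . / E], [Y → B .] }  — shift, reduce
  I7: { [L → E . e e] }  — shift
  I8: { [E → e L .] }  — reduce
  I9: { [B → . /], [E → . Y], [E → . e L], [E → e . L], [L → . B / E], [L → . E e e], [L → . e B], [L → .], [L → e . B], [Y → . B], [Y → .] }  — shift, 2 reduces
  I10: { [L → B . / E], [L → e B .], [Y → B .] }  — shift, 2 reduces
  I11: { [B → . /], [E → . Y], [E → . e L], [L → B / . E], [Y → . B], [Y → .] }  — shift, reduce
  I12: { [L → B / E .] }  — reduce
  I13: { [L → E e . e] }  — shift
  I14: { [L → E e e .] }  — reduce

I5 contains complete items [L → .], [Y → .] — reduce-reduce conflict.
I9 contains complete items [L → .], [Y → .] — reduce-reduce conflict.
I10 contains complete items [L → e B .], [Y → B .] — reduce-reduce conflict.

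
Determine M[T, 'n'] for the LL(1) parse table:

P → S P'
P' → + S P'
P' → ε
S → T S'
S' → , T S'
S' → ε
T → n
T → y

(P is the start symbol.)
T → n

To find M[T, 'n'], we find productions for T where 'n' is in the predict set (PREDICT(N → α) = (FIRST(α) \ {ε}) ∪ (FOLLOW(N) if α ⇒* ε)).

T → n: PREDICT = { 'n' }
  'n' is in predict set, so this production goes in M[T, 'n']
T → y: PREDICT = { 'y' }

M[T, 'n'] = T → n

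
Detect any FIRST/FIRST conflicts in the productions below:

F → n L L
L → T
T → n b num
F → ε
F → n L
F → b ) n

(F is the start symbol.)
Productions for F:
  F → n L L: FIRST = { 'n' }
  F → ε: FIRST = { ε }
  F → n L: FIRST = { 'n' }
  F → b ) n: FIRST = { 'b' }
L, T have only one production, so no FIRST/FIRST conflict is possible there.

Conflict for F: F → n L L and F → n L
  Overlap: { 'n' }

Answer: Yes. F → n L L / F → n L on { 'n' }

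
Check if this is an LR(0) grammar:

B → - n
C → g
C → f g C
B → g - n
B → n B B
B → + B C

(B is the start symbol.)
Augment with B' → B and build the canonical LR(0) collection (I0 = CLOSURE({[B' → . B]}), then GOTO on every symbol after a dot until no new states appear). It has 17 states:
  I0: { [B → . + B C], [B → . - n], [B → . g - n], [B → . n B B], [B' → . B] }  — shift
  I1: { [B → + . B C], [B → . + B C], [B → . - n], [B → . g - n], [B → . n B B] }  — shift
  I2: { [B → - . n] }  — shift
  I3: { [B' → B .] }  — accept
  I4: { [B → g . - n] }  — shift
  I5: { [B → . + B C], [B → . - n], [B → . g - n], [B → . n B B], [B → n . B B] }  — shift
  I6: { [B → . + B C], [B → . - n], [B → . g - n], [B → . n B B], [B → n B . B] }  — shift
  I7: { [B → n B B .] }  — reduce
  I8: { [B → g - . n] }  — shift
  I9: { [B → g - n .] }  — reduce
  I10: { [B → - n .] }  — reduce
  I11: { [B → + B . C], [C → . f g C], [C → . g] }  — shift
  I12: { [B → + B C .] }  — reduce
  I13: { [C → f . g C] }  — shift
  I14: { [C → g .] }  — reduce
  I15: { [C → . f g C], [C → . g], [C → f g . C] }  — shift
  I16: { [C → f g C .] }  — reduce

Every state is either a pure shift/goto state or contains exactly one complete item and nothing to shift — no conflicts. The grammar is LR(0).

Answer: Yes, the grammar is LR(0)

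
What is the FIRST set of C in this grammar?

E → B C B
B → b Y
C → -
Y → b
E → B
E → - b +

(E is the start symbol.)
{ '-' }

To compute FIRST(C), examine every production with C on the left-hand side, reading each right-hand side left to right until a non-nullable symbol is reached.

From C → -:
  - '-' is a terminal: add '-' and stop

Collecting: FIRST(C) = { '-' }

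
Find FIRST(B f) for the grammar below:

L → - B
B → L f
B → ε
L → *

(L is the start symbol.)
{ '*', '-', 'f' }

FIRST sets of the non-terminals involved (from the grammar, by fixed-point iteration):
  FIRST(B) = { '*', '-', ε }

To compute FIRST(B f), process the symbols left to right:
Symbol B is a non-terminal. Add FIRST(B) \ {ε} = { '*', '-' }
B is nullable (ε ∈ FIRST(B)), continue to the next symbol.
Symbol f is a terminal. Add 'f' and stop.
FIRST(B f) = { '*', '-', 'f' }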